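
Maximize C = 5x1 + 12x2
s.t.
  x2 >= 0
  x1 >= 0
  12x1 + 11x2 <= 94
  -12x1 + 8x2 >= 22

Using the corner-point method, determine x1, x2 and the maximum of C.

x1 = 0, x2 = 94/11, maximum C = 1128/11

Extreme points and C = 5x1 + 12x2:
  (0, 94/11) → C = 1128/11
  (0, 11/4) → C = 33
  (85/38, 116/19) → C = 3209/38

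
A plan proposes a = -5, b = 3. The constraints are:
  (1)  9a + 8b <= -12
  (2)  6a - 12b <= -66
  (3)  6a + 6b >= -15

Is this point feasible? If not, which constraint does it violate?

(1): -21 ≤ -12 ✓
(2): -66 ≤ -66 ✓
(3): -12 ≥ -15 ✓

feasible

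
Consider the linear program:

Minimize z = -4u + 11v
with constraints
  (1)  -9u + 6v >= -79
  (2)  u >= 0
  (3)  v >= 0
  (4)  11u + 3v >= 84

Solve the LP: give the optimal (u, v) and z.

u = 79/9, v = 0, minimum z = -316/9

The feasible region is unbounded (it extends along (0, 1), (2, 3)), but z strictly increases along every unbounded feasible direction, so there is no improving ray and the minimum is attained at a vertex.

The optimum lies where -9u + 6v = -79 and v = 0.
Solving simultaneously gives u = 79/9, v = 0.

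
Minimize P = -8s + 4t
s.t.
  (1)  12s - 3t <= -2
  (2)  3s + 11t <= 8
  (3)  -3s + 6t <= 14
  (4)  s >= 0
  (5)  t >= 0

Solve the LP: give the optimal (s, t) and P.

s = 0, t = 2/3, minimum P = 8/3

Extreme points and P = -8s + 4t:
  (2/141, 34/47) → P = 392/141
  (0, 2/3) → P = 8/3
  (0, 8/11) → P = 32/11

The binding constraints are 12s - 3t = -2 and s = 0.
Solving simultaneously gives s = 0, t = 2/3.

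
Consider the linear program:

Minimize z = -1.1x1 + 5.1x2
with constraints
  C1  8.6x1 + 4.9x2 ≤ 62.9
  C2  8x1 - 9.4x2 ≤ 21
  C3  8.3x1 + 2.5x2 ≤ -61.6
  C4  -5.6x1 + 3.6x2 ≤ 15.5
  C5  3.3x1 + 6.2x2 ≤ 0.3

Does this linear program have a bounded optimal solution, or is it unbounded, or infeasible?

Corner points and z = -1.1x1 + 5.1x2:
  (-26327/4901, -33355/4901) → z = -705754/24505
  (-11065/1192, -1510/149) → z = -98873/2384
  (-26051/4388, -21631/4388) → z = -40831/2194
The feasible region has finitely many vertices and no improving ray; the minimum is -98873/2384 at (-11065/1192, -1510/149).

bounded optimum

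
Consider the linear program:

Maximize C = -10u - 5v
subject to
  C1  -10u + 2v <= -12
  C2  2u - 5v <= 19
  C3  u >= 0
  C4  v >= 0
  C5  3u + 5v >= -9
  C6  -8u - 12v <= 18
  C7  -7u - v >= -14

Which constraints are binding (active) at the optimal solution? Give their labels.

C1 and C4

Extreme points and C = -10u - 5v:
  (6/5, 0) → C = -12
  (5/3, 7/3) → C = -85/3
  (2, 0) → C = -20

The maximum is at (6/5, 0). Substituting into each constraint, equality holds for C1 and C4; the remaining constraints have slack.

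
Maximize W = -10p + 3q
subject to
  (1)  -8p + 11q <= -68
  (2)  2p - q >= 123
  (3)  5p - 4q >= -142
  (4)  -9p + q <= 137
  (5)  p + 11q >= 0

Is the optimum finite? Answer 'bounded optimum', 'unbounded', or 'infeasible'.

Feasible corners and W = -10p + 3q:
  (1285/14, 424/7) → W = -5153/7
  (1353/23, -123/23) → W = -13899/23
The feasible region has finitely many vertices and no improving ray; the maximum is -13899/23 at (1353/23, -123/23).

bounded optimum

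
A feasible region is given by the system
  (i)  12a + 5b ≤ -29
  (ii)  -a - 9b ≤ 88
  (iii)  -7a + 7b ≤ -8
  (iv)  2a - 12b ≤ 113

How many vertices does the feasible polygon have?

The feasible vertices (each the meet of two boundaries and inside every other half-plane) are:
  (-163/119, -299/119)
  (31/22, -101/11)
  (-272/35, -312/35)
  (-13/10, -289/30)

4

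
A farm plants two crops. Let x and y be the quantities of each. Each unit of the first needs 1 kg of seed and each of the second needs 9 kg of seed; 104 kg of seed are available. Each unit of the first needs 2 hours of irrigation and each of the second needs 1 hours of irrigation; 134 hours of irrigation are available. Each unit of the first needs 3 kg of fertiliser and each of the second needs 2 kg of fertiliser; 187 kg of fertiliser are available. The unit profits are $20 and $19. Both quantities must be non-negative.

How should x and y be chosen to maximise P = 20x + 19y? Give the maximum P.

x = 59, y = 5, maximum P = 1275

Feasible corners and P = 20x + 19y:
  (0, 0) → P = 0
  (0, 104/9) → P = 1976/9
  (187/3, 0) → P = 3740/3
  (59, 5) → P = 1275

The optimum lies where x + 9y = 104 and 3x + 2y = 187.
Solving simultaneously gives x = 59, y = 5.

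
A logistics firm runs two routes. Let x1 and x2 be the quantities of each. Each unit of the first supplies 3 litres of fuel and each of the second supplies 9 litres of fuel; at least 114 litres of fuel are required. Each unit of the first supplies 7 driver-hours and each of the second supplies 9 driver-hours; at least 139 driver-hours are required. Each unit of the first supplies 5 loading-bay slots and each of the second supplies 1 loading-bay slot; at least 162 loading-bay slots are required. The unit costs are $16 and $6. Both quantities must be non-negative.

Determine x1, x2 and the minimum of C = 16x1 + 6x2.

Vertices and C = 16x1 + 6x2:
  (0, 162) → C = 972
  (38, 0) → C = 608
  (32, 2) → C = 524
The feasible region is unbounded (it extends along (0, 1), (1, 0)), but C strictly increases along every unbounded feasible direction, so there is no improving ray and the minimum is attained at a vertex.

The binding constraints are 3x1 + 9x2 = 114 and 5x1 + x2 = 162.
Solving simultaneously gives x1 = 32, x2 = 2.

x1 = 32, x2 = 2, minimum C = 524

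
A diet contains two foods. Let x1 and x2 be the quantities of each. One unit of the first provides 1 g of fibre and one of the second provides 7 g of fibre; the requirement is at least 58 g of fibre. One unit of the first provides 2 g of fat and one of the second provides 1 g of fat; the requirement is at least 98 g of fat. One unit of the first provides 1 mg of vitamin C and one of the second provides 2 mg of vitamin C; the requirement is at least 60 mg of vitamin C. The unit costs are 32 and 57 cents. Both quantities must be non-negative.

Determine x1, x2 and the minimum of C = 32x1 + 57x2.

x1 = 136/3, x2 = 22/3, minimum C = 5606/3

Corner points and C = 32x1 + 57x2:
  (0, 98) → C = 5586
  (60, 0) → C = 1920
  (136/3, 22/3) → C = 5606/3
The feasible region is unbounded (it extends along (0, 1), (1, 0)), but C strictly increases along every unbounded feasible direction, so there is no improving ray and the minimum is attained at a vertex.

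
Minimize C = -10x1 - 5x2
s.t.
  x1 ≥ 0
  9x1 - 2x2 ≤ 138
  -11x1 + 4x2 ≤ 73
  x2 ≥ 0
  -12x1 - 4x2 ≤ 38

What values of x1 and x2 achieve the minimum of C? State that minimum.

Feasible corners and C = -10x1 - 5x2:
  (0, 73/4) → C = -365/4
  (0, 0) → C = 0
  (349/7, 2175/14) → C = -17855/14
  (46/3, 0) → C = -460/3

The binding constraints are 9x1 - 2x2 = 138 and -11x1 + 4x2 = 73.
Solving simultaneously gives x1 = 349/7, x2 = 2175/14.

x1 = 349/7, x2 = 2175/14, minimum C = -17855/14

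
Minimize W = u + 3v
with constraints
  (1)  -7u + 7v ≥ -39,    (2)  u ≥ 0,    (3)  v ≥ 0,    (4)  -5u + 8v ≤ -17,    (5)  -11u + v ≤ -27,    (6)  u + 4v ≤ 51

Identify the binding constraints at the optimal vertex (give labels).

Corner points and W = u + 3v:
  (39/7, 0) → W = 39/7
  (193/21, 76/21) → W = 421/21
  (17/5, 0) → W = 17/5

The minimum is at (17/5, 0). Substituting into each constraint, equality holds for (3) and (4); the remaining constraints have slack.

(3) and (4)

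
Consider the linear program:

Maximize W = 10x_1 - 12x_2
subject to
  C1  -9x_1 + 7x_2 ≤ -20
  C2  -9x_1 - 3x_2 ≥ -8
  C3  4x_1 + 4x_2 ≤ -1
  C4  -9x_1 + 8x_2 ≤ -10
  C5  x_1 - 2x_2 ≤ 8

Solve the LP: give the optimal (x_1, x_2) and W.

x_1 = 40/21, x_2 = -64/21, maximum W = 1168/21

Corner points and W = 10x_1 - 12x_2:
  (73/64, -89/64) → W = 899/32
  (-16/11, -52/11) → W = 464/11
  (35/24, -41/24) → W = 421/12
  (40/21, -64/21) → W = 1168/21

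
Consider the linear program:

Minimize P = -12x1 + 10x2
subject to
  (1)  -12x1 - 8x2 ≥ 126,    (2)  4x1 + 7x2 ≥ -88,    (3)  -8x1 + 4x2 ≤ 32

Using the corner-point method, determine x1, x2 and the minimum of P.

x1 = -89/26, x2 = -138/13, minimum P = -846/13

Vertices and P = -12x1 + 10x2:
  (-89/26, -138/13) → P = -846/13
  (-95/14, -39/7) → P = 180/7
  (-8, -8) → P = 16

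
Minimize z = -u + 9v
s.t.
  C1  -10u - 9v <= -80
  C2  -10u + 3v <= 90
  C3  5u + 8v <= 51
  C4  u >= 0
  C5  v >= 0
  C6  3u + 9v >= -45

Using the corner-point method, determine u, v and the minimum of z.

Corner points and z = -u + 9v:
  (181/35, 22/7) → z = 809/35
  (8, 0) → z = -8
  (51/5, 0) → z = -51/5

At the optimal vertex, 5u + 8v = 51 and v = 0.
Solving simultaneously gives u = 51/5, v = 0.

u = 51/5, v = 0, minimum z = -51/5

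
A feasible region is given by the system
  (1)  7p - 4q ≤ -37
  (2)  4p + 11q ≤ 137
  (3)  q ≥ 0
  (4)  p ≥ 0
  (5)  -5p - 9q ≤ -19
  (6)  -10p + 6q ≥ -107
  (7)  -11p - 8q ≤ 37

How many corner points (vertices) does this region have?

The feasible vertices (each the meet of two boundaries and inside every other half-plane) are:
  (47/31, 369/31)
  (0, 37/4)
  (0, 137/11)

3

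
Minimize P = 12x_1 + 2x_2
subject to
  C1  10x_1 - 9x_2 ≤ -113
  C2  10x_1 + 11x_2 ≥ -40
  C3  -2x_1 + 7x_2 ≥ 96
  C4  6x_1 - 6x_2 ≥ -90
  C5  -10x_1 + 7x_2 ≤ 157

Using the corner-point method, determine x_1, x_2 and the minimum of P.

Feasible corners and P = 12x_1 + 2x_2:
  (73/52, 367/26) → P = 586/13
  (22, 37) → P = 338
  (-9/5, 66/5) → P = 24/5

x_1 = -9/5, x_2 = 66/5, minimum P = 24/5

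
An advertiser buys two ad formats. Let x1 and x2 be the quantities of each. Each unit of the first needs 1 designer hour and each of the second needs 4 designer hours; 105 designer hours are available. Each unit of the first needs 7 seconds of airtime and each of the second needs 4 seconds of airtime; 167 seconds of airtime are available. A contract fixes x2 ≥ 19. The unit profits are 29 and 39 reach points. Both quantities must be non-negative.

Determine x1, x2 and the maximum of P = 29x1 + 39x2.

Corner points and P = 29x1 + 39x2:
  (0, 105/4) → P = 4095/4
  (0, 19) → P = 741
  (31/3, 71/3) → P = 3668/3
  (13, 19) → P = 1118

At the optimal vertex, x1 + 4x2 = 105 and 7x1 + 4x2 = 167.
Solving simultaneously gives x1 = 31/3, x2 = 71/3.

x1 = 31/3, x2 = 71/3, maximum P = 3668/3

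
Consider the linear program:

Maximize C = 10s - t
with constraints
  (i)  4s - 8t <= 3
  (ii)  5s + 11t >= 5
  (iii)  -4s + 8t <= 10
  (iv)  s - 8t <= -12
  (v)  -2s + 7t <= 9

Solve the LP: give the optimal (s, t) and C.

Extreme points and C = 10s - t:
  (5, 17/8) → C = 383/8
  (31/4, 7/2) → C = 74
  (4/3, 5/3) → C = 35/3

The binding constraints are 4s - 8t = 3 and -2s + 7t = 9.
Solving simultaneously gives s = 31/4, t = 7/2.

s = 31/4, t = 7/2, maximum C = 74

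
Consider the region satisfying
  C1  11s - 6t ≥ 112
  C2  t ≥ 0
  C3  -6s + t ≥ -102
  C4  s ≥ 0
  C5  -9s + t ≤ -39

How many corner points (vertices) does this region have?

Intersecting each pair of boundary lines and keeping only the points that satisfy every inequality leaves:
  (112/11, 0)
  (20, 18)
  (17, 0)

3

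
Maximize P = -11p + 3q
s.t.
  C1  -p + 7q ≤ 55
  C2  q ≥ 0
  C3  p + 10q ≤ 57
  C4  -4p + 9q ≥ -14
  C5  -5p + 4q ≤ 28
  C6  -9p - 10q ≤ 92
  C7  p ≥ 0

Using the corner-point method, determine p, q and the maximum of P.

p = 0, q = 57/10, maximum P = 171/10

Feasible corners and P = -11p + 3q:
  (7/2, 0) → P = -77/2
  (0, 0) → P = 0
  (653/49, 214/49) → P = -6541/49
  (0, 57/10) → P = 171/10

The optimum lies where p + 10q = 57 and p = 0.
Solving simultaneously gives p = 0, q = 57/10.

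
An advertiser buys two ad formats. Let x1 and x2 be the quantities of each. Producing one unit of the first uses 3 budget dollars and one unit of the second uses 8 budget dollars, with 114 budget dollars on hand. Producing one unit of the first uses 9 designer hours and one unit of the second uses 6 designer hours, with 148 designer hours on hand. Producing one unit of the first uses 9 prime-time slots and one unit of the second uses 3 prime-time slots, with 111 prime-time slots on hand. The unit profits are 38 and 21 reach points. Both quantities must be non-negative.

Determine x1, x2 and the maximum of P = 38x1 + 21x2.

x1 = 26/3, x2 = 11, maximum P = 1681/3

Feasible corners and P = 38x1 + 21x2:
  (0, 0) → P = 0
  (0, 57/4) → P = 1197/4
  (37/3, 0) → P = 1406/3
  (26/3, 11) → P = 1681/3

The binding constraints are 3x1 + 8x2 = 114 and 9x1 + 3x2 = 111.
Solving simultaneously gives x1 = 26/3, x2 = 11.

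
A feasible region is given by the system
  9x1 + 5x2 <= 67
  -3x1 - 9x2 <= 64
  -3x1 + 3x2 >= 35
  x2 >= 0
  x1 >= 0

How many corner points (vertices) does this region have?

3

Intersecting each pair of boundary lines and keeping only the points that satisfy every inequality leaves:
  (13/21, 86/7)
  (0, 67/5)
  (0, 35/3)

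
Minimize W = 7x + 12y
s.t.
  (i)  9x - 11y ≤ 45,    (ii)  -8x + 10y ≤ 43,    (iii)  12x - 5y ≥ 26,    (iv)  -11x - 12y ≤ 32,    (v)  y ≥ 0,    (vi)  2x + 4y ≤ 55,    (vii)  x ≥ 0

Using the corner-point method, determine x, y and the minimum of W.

Vertices and W = 7x + 12y:
  (5, 0) → W = 35
  (785/58, 405/58) → W = 10355/58
  (95/16, 181/20) → W = 12013/80
  (189/26, 263/26) → W = 4479/26
  (13/6, 0) → W = 91/6

x = 13/6, y = 0, minimum W = 91/6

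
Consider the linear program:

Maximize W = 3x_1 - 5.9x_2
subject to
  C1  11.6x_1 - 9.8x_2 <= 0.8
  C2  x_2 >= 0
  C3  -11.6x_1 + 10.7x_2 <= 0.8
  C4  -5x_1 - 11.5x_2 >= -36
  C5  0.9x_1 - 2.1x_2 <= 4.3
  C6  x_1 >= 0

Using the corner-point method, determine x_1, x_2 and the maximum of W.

x_1 = 2/29, x_2 = 0, maximum W = 6/29

Vertices and W = 3x_1 - 5.9x_2:
  (2/29, 0) → W = 6/29
  (410/261, 16/9) → W = -7538/1305
  (0, 0) → W = 0
  (0, 8/107) → W = -236/535

The optimum lies where 11.6x_1 - 9.8x_2 = 0.8 and x_2 = 0.
Solving simultaneously gives x_1 = 2/29, x_2 = 0.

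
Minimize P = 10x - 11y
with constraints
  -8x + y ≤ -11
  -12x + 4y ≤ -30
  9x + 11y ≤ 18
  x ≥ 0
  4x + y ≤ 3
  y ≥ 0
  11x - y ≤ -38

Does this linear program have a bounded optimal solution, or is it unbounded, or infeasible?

The boundaries y = 0 and 11x - y = -38 meet at (-38/11, 0), but that point violates -8x + y ≤ -11. Every candidate vertex is excluded by some other constraint, so the feasible region is empty.

infeasible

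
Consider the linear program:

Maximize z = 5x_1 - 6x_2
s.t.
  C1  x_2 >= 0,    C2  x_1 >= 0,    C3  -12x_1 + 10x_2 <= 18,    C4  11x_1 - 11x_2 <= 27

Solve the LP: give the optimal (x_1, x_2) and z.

x_1 = 27/11, x_2 = 0, maximum z = 135/11

Feasible corners and z = 5x_1 - 6x_2:
  (0, 0) → z = 0
  (27/11, 0) → z = 135/11
  (0, 9/5) → z = -54/5
The feasible region is unbounded (it extends along (5, 6), (1, 1)), but z strictly decreases along every unbounded feasible direction, so there is no improving ray and the maximum is attained at a vertex.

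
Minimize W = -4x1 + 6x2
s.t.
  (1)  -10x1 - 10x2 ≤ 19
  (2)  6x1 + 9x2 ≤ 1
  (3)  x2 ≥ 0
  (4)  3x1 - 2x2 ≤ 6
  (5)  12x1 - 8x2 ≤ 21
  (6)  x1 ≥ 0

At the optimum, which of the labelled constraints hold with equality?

Corner points and W = -4x1 + 6x2:
  (1/6, 0) → W = -2/3
  (0, 1/9) → W = 2/3
  (0, 0) → W = 0

The minimum is at (1/6, 0). Substituting into each constraint, equality holds for (2) and (3); the remaining constraints have slack.

(2) and (3)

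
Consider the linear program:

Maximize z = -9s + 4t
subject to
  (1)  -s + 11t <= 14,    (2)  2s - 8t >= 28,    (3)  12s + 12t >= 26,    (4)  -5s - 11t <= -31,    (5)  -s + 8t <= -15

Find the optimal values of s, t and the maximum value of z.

s = 278/31, t = -39/31, maximum z = -2658/31

The feasible region is unbounded (it extends along (11, 1), (11, -5)), but z strictly decreases along every unbounded feasible direction, so there is no improving ray and the maximum is attained at a vertex.

At the optimal vertex, 2s - 8t = 28 and -5s - 11t = -31.
Solving simultaneously gives s = 278/31, t = -39/31.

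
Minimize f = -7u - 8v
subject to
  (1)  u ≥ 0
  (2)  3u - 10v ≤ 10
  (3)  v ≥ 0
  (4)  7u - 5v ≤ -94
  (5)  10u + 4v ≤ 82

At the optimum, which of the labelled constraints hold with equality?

(1) and (5)

Vertices and f = -7u - 8v:
  (0, 94/5) → f = -752/5
  (0, 41/2) → f = -164
  (17/39, 757/39) → f = -475/3

The minimum is at (0, 41/2). Substituting into each constraint, equality holds for (1) and (5); the remaining constraints have slack.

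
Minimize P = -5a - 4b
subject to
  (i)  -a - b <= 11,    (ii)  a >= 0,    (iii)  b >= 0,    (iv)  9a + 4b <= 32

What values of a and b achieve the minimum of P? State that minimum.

a = 0, b = 8, minimum P = -32

At the optimal vertex, a = 0 and 9a + 4b = 32.
Solving simultaneously gives a = 0, b = 8.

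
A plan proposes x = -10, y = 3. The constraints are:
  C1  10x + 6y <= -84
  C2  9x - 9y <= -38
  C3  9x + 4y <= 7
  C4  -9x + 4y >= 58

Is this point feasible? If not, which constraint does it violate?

Constraint C1: 10x + 6y = -82, which is not ≤ -84. All other constraints are satisfied.

not feasible — violates C1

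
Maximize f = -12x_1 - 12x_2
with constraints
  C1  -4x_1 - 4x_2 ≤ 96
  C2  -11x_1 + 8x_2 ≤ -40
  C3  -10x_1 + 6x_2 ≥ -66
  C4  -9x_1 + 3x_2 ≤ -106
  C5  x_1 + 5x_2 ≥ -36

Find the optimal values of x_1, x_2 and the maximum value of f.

Corner points and f = -12x_1 - 12x_2:
  (144/7, 163/7) → f = -3684/7
  (56/3, 62/3) → f = -472
  (73/4, 233/12) → f = -452

x_1 = 73/4, x_2 = 233/12, maximum f = -452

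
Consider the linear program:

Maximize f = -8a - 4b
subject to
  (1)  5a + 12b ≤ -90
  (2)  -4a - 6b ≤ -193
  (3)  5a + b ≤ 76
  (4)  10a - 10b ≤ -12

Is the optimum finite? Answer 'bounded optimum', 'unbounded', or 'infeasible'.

The boundaries 5a + 12b = -90 and 10a - 10b = -12 meet at (-522/85, -84/17), but that point violates -4a - 6b ≤ -193. Every candidate vertex is excluded by some other constraint, so the feasible region is empty.

infeasible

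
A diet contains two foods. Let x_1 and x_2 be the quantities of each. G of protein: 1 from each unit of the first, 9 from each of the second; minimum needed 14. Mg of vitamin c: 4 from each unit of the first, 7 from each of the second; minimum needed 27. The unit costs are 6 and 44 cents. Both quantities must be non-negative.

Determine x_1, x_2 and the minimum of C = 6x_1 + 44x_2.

x_1 = 5, x_2 = 1, minimum C = 74

Feasible corners and C = 6x_1 + 44x_2:
  (0, 27/7) → C = 1188/7
  (14, 0) → C = 84
  (5, 1) → C = 74
The feasible region is unbounded (it extends along (0, 1), (1, 0)), but C strictly increases along every unbounded feasible direction, so there is no improving ray and the minimum is attained at a vertex.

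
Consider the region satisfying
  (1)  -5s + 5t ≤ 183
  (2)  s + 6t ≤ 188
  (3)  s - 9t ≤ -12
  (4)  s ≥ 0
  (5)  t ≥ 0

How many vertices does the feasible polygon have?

3

The feasible vertices (each the meet of two boundaries and inside every other half-plane) are:
  (108, 40/3)
  (0, 94/3)
  (0, 4/3)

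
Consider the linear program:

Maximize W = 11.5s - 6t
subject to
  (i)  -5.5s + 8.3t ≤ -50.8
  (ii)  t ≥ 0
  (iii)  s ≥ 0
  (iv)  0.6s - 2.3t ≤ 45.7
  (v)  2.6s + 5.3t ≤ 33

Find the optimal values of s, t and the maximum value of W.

s = 165/13, t = 0, maximum W = 3795/26

The binding constraints are t = 0 and 2.6s + 5.3t = 33.
Solving simultaneously gives s = 165/13, t = 0.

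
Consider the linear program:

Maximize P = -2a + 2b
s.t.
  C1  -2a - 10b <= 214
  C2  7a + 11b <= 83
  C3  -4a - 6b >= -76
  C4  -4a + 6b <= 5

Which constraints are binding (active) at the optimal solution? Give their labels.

C1 and C4

Vertices and P = -2a + 2b:
  (199/3, -104/3) → P = -202
  (-667/26, -423/26) → P = 244/13
  (443/86, 367/86) → P = -76/43

The maximum is at (-667/26, -423/26). Substituting into each constraint, equality holds for C1 and C4; the remaining constraints have slack.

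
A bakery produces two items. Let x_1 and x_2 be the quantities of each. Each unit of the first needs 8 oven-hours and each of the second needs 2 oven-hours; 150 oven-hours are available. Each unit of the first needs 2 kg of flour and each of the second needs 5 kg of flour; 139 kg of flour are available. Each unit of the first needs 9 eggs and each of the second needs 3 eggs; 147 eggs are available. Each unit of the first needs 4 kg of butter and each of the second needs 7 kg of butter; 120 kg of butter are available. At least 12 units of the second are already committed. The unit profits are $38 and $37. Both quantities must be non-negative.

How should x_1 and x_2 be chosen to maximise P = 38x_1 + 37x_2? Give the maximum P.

Corner points and P = 38x_1 + 37x_2:
  (0, 120/7) → P = 4440/7
  (0, 12) → P = 444
  (9, 12) → P = 786

The optimum lies where 4x_1 + 7x_2 = 120 and x_2 = 12.
Solving simultaneously gives x_1 = 9, x_2 = 12.

x_1 = 9, x_2 = 12, maximum P = 786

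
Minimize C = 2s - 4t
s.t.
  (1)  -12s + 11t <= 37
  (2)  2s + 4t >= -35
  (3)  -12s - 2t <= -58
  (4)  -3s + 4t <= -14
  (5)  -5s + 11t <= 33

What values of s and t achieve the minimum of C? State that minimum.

Extreme points and C = 2s - 4t:
  (151/22, -134/11) → C = 687/11
  (130/27, 1/9) → C = 248/27
  (22, 13) → C = -8
The feasible region is unbounded (it extends along (11, 5), (2, -1)), but C strictly increases along every unbounded feasible direction, so there is no improving ray and the minimum is attained at a vertex.

The binding constraints are -3s + 4t = -14 and -5s + 11t = 33.
Solving simultaneously gives s = 22, t = 13.

s = 22, t = 13, minimum C = -8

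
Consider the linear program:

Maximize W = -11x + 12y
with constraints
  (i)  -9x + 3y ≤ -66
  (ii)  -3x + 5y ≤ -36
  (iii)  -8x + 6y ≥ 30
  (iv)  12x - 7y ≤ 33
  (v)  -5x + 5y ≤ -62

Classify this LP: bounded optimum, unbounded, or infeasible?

infeasible

The boundaries -8x + 6y = 30 and -5x + 5y = -62 meet at (-261/5, -323/5), but that point violates -9x + 3y ≤ -66. Every candidate vertex is excluded by some other constraint, so the feasible region is empty.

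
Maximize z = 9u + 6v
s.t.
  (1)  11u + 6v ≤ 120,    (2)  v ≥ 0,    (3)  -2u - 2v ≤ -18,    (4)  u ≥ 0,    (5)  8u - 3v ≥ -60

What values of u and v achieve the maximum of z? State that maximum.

u = 0, v = 20, maximum z = 120

Extreme points and z = 9u + 6v:
  (120/11, 0) → z = 1080/11
  (0, 20) → z = 120
  (9, 0) → z = 81
  (0, 9) → z = 54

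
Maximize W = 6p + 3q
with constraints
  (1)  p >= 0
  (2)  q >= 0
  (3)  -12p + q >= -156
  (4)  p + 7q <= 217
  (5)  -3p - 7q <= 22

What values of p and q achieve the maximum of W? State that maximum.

p = 77/5, q = 144/5, maximum W = 894/5

Feasible corners and W = 6p + 3q:
  (0, 0) → W = 0
  (0, 31) → W = 93
  (13, 0) → W = 78
  (77/5, 144/5) → W = 894/5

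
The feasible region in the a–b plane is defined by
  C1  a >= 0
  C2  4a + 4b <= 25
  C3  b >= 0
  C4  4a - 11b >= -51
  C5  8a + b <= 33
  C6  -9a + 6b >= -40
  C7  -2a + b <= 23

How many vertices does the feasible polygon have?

5

Intersecting each pair of boundary lines and keeping only the points that satisfy every inequality leaves:
  (0, 0)
  (0, 51/11)
  (71/60, 76/15)
  (107/28, 17/7)
  (33/8, 0)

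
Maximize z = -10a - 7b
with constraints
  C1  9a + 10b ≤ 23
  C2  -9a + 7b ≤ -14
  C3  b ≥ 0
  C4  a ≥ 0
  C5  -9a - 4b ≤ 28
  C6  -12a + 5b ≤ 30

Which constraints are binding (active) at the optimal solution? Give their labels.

C2 and C3

Corner points and z = -10a - 7b:
  (301/153, 9/17) → z = -3577/153
  (23/9, 0) → z = -230/9
  (14/9, 0) → z = -140/9

The maximum is at (14/9, 0). Substituting into each constraint, equality holds for C2 and C3; the remaining constraints have slack.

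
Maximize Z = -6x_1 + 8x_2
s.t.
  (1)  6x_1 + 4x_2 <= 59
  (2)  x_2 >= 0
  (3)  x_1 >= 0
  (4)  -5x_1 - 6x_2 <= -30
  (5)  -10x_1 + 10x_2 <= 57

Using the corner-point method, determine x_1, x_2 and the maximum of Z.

At the optimal vertex, 6x_1 + 4x_2 = 59 and -10x_1 + 10x_2 = 57.
Solving simultaneously gives x_1 = 181/50, x_2 = 233/25.

x_1 = 181/50, x_2 = 233/25, maximum Z = 1321/25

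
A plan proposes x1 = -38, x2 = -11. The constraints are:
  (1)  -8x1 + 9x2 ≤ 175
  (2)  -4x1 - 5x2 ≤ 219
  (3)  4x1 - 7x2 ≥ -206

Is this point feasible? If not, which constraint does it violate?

not feasible — violates (1)

Constraint (1): -8x1 + 9x2 = 205, which is not ≤ 175. All other constraints are satisfied.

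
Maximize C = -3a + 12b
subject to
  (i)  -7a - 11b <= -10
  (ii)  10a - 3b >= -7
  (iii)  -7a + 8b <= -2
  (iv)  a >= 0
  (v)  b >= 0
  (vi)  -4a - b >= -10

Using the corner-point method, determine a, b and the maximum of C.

a = 82/39, b = 62/39, maximum C = 166/13

Vertices and C = -3a + 12b:
  (102/133, 8/19) → C = 366/133
  (10/7, 0) → C = -30/7
  (82/39, 62/39) → C = 166/13
  (5/2, 0) → C = -15/2

At the optimal vertex, -7a + 8b = -2 and -4a - b = -10.
Solving simultaneously gives a = 82/39, b = 62/39.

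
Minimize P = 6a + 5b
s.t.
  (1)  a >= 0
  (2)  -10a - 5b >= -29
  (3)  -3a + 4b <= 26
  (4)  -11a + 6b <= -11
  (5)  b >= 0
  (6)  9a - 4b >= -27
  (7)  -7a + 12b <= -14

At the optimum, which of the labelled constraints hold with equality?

Extreme points and P = 6a + 5b:
  (29/10, 0) → P = 87/5
  (418/155, 63/155) → P = 2823/155
  (2, 0) → P = 12

The minimum is at (2, 0). Substituting into each constraint, equality holds for (5) and (7); the remaining constraints have slack.

(5) and (7)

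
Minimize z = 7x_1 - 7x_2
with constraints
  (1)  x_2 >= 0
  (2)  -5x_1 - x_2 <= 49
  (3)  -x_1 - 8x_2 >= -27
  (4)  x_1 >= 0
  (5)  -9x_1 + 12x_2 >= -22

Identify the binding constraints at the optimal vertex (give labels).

(3) and (4)

Corner points and z = 7x_1 - 7x_2:
  (0, 0) → z = 0
  (22/9, 0) → z = 154/9
  (0, 27/8) → z = -189/8
  (125/21, 221/84) → z = 93/4

The minimum is at (0, 27/8). Substituting into each constraint, equality holds for (3) and (4); the remaining constraints have slack.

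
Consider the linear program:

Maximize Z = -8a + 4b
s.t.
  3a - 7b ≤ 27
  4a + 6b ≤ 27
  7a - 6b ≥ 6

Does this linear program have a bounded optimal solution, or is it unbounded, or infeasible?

Extreme points and Z = -8a + 4b:
  (351/46, -27/46) → Z = -1458/23
  (-120/31, -171/31) → Z = 276/31
  (3, 5/2) → Z = -14
The feasible region has finitely many vertices and no improving ray; the maximum is 276/31 at (-120/31, -171/31).

bounded optimum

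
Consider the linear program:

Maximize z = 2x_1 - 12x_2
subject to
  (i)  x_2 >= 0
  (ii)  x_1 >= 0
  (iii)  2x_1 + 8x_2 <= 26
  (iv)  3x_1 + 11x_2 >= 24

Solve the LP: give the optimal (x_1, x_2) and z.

x_1 = 13, x_2 = 0, maximum z = 26

Vertices and z = 2x_1 - 12x_2:
  (13, 0) → z = 26
  (8, 0) → z = 16
  (0, 13/4) → z = -39
  (0, 24/11) → z = -288/11

The optimum lies where x_2 = 0 and 2x_1 + 8x_2 = 26.
Solving simultaneously gives x_1 = 13, x_2 = 0.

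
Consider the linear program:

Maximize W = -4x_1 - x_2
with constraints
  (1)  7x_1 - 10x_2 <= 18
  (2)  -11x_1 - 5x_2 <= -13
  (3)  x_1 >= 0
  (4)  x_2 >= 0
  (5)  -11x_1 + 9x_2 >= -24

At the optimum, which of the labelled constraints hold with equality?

Feasible corners and W = -4x_1 - x_2:
  (0, 13/5) → W = -13/5
  (13/11, 0) → W = -52/11
  (24/11, 0) → W = -96/11
The feasible region is unbounded (it extends along (0, 1), (9, 11)), but W strictly decreases along every unbounded feasible direction, so there is no improving ray and the maximum is attained at a vertex.

The maximum is at (0, 13/5). Substituting into each constraint, equality holds for (2) and (3); the remaining constraints have slack.

(2) and (3)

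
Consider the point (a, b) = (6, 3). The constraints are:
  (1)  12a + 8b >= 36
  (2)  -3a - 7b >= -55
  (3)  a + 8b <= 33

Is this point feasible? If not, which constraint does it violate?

feasible

(1): 96 ≥ 36 ✓
(2): -39 ≥ -55 ✓
(3): 30 ≤ 33 ✓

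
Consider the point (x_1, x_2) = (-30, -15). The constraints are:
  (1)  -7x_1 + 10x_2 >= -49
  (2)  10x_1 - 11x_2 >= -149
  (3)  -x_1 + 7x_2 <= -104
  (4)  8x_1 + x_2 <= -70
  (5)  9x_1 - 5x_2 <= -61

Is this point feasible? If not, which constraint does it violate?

Constraint (3): -x_1 + 7x_2 = -75, which is not ≤ -104. All other constraints are satisfied.

not feasible — violates (3)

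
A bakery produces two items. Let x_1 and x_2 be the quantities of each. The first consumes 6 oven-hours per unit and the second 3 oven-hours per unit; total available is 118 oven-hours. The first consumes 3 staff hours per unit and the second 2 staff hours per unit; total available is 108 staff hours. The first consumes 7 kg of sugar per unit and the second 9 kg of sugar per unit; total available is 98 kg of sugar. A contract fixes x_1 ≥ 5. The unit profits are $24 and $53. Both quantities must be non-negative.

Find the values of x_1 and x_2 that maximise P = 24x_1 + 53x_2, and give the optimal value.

x_1 = 5, x_2 = 7, maximum P = 491

Feasible corners and P = 24x_1 + 53x_2:
  (14, 0) → P = 336
  (5, 0) → P = 120
  (5, 7) → P = 491

At the optimal vertex, 7x_1 + 9x_2 = 98 and x_1 = 5.
Solving simultaneously gives x_1 = 5, x_2 = 7.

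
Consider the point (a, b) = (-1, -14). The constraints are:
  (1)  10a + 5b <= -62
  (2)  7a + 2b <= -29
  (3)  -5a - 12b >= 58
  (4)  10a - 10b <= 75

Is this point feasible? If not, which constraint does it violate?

not feasible — violates (4)

Constraint (4): 10a - 10b = 130, which is not ≤ 75. All other constraints are satisfied.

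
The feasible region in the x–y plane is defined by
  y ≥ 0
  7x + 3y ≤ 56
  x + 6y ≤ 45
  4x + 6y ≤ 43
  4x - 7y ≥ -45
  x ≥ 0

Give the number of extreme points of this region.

5

Pairwise boundary intersections that survive every other constraint:
  (8, 0)
  (0, 0)
  (69/10, 77/30)
  (31/52, 88/13)
  (0, 45/7)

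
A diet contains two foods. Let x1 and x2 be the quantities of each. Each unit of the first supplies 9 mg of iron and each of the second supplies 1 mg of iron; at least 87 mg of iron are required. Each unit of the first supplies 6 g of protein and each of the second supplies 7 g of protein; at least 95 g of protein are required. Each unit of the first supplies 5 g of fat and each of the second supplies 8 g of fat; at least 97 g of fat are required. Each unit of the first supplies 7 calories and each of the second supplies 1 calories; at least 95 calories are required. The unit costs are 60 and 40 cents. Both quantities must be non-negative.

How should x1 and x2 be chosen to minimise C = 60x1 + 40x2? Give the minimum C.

Extreme points and C = 60x1 + 40x2:
  (0, 95) → C = 3800
  (97/5, 0) → C = 1164
  (13, 4) → C = 940
The feasible region is unbounded (it extends along (0, 1), (1, 0)), but C strictly increases along every unbounded feasible direction, so there is no improving ray and the minimum is attained at a vertex.

The binding constraints are 5x1 + 8x2 = 97 and 7x1 + x2 = 95.
Solving simultaneously gives x1 = 13, x2 = 4.

x1 = 13, x2 = 4, minimum C = 940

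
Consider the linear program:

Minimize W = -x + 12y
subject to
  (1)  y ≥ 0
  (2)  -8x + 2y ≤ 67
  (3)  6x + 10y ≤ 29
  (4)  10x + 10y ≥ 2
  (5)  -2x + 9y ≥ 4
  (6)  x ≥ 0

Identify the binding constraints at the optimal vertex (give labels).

(5) and (6)

Vertices and W = -x + 12y:
  (221/74, 41/37) → W = 763/74
  (0, 29/10) → W = 174/5
  (0, 4/9) → W = 16/3

The minimum is at (0, 4/9). Substituting into each constraint, equality holds for (5) and (6); the remaining constraints have slack.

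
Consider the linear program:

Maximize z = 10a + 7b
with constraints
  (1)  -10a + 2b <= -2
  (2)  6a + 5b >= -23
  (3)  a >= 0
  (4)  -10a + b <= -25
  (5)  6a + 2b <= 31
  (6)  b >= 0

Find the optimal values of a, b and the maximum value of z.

Corner points and z = 10a + 7b:
  (81/26, 80/13) → z = 965/13
  (5/2, 0) → z = 25
  (31/6, 0) → z = 155/3

The binding constraints are -10a + b = -25 and 6a + 2b = 31.
Solving simultaneously gives a = 81/26, b = 80/13.

a = 81/26, b = 80/13, maximum z = 965/13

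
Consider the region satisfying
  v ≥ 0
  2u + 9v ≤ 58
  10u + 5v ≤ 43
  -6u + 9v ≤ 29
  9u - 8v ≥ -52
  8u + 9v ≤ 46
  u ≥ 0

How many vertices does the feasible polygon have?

The feasible vertices (each the meet of two boundaries and inside every other half-plane) are:
  (43/10, 0)
  (0, 0)
  (157/50, 58/25)
  (17/14, 254/63)
  (0, 29/9)

5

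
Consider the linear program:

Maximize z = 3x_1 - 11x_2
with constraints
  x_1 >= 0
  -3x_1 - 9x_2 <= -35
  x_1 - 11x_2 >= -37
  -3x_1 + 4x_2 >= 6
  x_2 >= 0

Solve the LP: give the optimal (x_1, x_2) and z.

x_1 = 86/39, x_2 = 41/13, maximum z = -365/13

Extreme points and z = 3x_1 - 11x_2:
  (26/21, 73/21) → z = -725/21
  (86/39, 41/13) → z = -365/13
  (82/29, 105/29) → z = -909/29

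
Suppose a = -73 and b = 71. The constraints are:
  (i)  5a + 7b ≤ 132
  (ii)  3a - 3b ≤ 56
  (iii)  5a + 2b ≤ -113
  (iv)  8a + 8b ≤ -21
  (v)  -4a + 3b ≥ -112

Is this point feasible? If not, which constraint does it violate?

Constraint (iv): 8a + 8b = -16, which is not ≤ -21. All other constraints are satisfied.

not feasible — violates (iv)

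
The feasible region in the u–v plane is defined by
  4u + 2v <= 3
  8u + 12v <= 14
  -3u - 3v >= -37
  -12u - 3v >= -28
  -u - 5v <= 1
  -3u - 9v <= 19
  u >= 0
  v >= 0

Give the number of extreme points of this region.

Of the 28 pairwise boundary intersections, those satisfying every inequality are:
  (1/4, 1)
  (3/4, 0)
  (0, 7/6)
  (0, 0)

4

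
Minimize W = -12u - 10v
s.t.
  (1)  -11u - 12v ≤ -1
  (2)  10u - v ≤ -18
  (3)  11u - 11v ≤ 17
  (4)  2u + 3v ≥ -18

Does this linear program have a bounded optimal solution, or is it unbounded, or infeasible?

From the feasible point (-215/131, 208/131), moving in the direction (1, 10) keeps every constraint satisfied while W decreases without bound.

unbounded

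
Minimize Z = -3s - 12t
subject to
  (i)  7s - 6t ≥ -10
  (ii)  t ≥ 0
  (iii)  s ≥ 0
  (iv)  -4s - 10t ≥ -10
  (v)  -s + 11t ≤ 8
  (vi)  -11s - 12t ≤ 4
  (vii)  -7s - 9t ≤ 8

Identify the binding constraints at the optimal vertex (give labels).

(iv) and (v)

Extreme points and Z = -3s - 12t:
  (0, 0) → Z = 0
  (5/2, 0) → Z = -15/2
  (0, 8/11) → Z = -96/11
  (5/9, 7/9) → Z = -11

The minimum is at (5/9, 7/9). Substituting into each constraint, equality holds for (iv) and (v); the remaining constraints have slack.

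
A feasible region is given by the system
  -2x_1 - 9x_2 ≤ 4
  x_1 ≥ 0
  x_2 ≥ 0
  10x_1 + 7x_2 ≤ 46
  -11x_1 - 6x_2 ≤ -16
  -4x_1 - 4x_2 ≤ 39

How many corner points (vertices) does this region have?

4

Intersecting each pair of boundary lines and keeping only the points that satisfy every inequality leaves:
  (0, 46/7)
  (0, 8/3)
  (23/5, 0)
  (16/11, 0)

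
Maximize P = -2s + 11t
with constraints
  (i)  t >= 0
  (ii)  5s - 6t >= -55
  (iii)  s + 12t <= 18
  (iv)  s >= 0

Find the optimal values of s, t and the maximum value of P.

Extreme points and P = -2s + 11t:
  (18, 0) → P = -36
  (0, 0) → P = 0
  (0, 3/2) → P = 33/2

s = 0, t = 3/2, maximum P = 33/2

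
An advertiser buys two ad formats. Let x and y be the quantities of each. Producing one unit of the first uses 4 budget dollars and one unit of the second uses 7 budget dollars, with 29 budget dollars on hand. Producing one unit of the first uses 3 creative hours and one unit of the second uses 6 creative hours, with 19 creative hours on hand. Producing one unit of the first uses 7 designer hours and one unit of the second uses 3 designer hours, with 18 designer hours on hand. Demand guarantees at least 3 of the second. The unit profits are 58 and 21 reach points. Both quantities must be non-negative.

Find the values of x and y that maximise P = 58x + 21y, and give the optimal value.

x = 1/3, y = 3, maximum P = 247/3

Extreme points and P = 58x + 21y:
  (0, 19/6) → P = 133/2
  (0, 3) → P = 63
  (1/3, 3) → P = 247/3

The binding constraints are 3x + 6y = 19 and y = 3.
Solving simultaneously gives x = 1/3, y = 3.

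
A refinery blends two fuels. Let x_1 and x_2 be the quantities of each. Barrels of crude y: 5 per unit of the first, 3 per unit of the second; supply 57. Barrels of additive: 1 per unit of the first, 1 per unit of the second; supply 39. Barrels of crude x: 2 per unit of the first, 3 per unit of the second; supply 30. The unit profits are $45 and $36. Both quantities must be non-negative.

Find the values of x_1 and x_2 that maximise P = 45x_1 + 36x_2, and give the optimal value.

Feasible corners and P = 45x_1 + 36x_2:
  (0, 0) → P = 0
  (0, 10) → P = 360
  (57/5, 0) → P = 513
  (9, 4) → P = 549

The binding constraints are 5x_1 + 3x_2 = 57 and 2x_1 + 3x_2 = 30.
Solving simultaneously gives x_1 = 9, x_2 = 4.

x_1 = 9, x_2 = 4, maximum P = 549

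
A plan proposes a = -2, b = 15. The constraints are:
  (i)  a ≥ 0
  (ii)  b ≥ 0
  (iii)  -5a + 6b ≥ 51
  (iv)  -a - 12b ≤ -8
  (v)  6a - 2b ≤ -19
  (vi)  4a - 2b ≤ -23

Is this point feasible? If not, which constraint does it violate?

Constraint (i): a = -2, which is not ≥ 0. All other constraints are satisfied.

not feasible — violates (i)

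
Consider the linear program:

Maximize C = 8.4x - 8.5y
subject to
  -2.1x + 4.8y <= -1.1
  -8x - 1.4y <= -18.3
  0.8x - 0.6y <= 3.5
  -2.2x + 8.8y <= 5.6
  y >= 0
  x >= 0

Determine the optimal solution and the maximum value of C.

Vertices and C = 8.4x - 8.5y:
  (4469/2067, 2963/4134) → C = 498937/41340
  (457/99, 709/396) → C = 93287/3960
  (183/80, 0) → C = 3843/200
  (854/143, 609/286) → C = 8337/260
  (35/8, 0) → C = 147/4

The binding constraints are 0.8x - 0.6y = 3.5 and y = 0.
Solving simultaneously gives x = 35/8, y = 0.

x = 4.375, y = 0, maximum C = 36.75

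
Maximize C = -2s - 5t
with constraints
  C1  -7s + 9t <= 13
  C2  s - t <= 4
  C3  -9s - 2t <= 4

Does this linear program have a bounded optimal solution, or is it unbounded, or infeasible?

Extreme points and C = -2s - 5t:
  (49/2, 41/2) → C = -303/2
  (-62/95, 89/95) → C = -321/95
  (4/11, -40/11) → C = 192/11
The feasible region has finitely many vertices and no improving ray; the maximum is 192/11 at (4/11, -40/11).

bounded optimum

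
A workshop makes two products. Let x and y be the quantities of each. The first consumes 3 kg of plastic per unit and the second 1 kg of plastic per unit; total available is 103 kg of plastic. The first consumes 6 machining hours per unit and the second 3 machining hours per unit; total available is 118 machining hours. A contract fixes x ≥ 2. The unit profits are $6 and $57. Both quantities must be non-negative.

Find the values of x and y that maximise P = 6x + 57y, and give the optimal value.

Extreme points and P = 6x + 57y:
  (59/3, 0) → P = 118
  (2, 0) → P = 12
  (2, 106/3) → P = 2026

x = 2, y = 106/3, maximum P = 2026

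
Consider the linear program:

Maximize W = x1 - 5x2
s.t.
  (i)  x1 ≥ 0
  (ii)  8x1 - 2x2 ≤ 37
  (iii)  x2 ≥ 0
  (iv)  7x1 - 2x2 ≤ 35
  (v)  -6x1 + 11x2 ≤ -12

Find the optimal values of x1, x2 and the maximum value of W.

Feasible corners and W = x1 - 5x2:
  (37/8, 0) → W = 37/8
  (383/76, 63/38) → W = -13/4
  (2, 0) → W = 2

At the optimal vertex, 8x1 - 2x2 = 37 and x2 = 0.
Solving simultaneously gives x1 = 37/8, x2 = 0.

x1 = 37/8, x2 = 0, maximum W = 37/8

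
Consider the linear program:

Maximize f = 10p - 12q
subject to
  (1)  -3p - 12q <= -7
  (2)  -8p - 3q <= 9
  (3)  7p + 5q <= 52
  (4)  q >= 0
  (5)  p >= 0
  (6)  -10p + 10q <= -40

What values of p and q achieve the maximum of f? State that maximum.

p = 52/7, q = 0, maximum f = 520/7

Feasible corners and f = 10p - 12q:
  (52/7, 0) → f = 520/7
  (6, 2) → f = 36
  (4, 0) → f = 40

The binding constraints are 7p + 5q = 52 and q = 0.
Solving simultaneously gives p = 52/7, q = 0.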